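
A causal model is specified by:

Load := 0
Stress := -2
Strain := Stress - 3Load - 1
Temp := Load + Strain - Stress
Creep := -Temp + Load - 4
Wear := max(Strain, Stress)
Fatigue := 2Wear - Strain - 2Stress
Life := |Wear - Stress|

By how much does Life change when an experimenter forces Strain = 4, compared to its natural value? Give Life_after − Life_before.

6

The intervention breaks the incoming arrows to Strain: Strain := Stress - 3Load - 1 no longer applies, and Strain = 4.
Wear = max(Strain, Stress)  [with Strain=4, Stress=-2]  = 4
Life = |Wear - Stress|  [with Wear=4, Stress=-2]  = 6
Without intervention: Strain = Stress - 3Load - 1  [with Stress=-2, Load=0]  = -3; Wear = max(Strain, Stress)  [with Strain=-3, Stress=-2]  = -2; Life = |Wear - Stress|  [with Wear=-2, Stress=-2]  = 0.
Change = 6 − 0 = 6.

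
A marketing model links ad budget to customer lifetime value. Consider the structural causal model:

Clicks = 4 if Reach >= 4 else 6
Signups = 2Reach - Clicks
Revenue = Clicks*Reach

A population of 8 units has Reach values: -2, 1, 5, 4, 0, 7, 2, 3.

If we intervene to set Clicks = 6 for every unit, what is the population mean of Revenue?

The intervention sets Clicks=6 in all 8 units regardless of Reach. Recomputing Revenue per unit gives -12, 6, 30, 24, 0, 42, 12, 18; average 15.

15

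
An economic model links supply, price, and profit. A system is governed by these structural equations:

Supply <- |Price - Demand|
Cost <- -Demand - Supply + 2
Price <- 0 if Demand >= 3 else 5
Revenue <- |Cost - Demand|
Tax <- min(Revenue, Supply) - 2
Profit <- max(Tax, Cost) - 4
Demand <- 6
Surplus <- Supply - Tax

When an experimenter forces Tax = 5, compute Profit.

1

Intervening sets Tax = 5 and removes its equation (Tax <- min(Revenue, Supply) - 2).
Price = 0 if Demand >= 3 else 5  [with Demand=6]  = 0
Supply = |Price - Demand|  [with Price=0, Demand=6]  = 6
Cost = -Demand - Supply + 2  [with Demand=6, Supply=6]  = -10
Profit = max(Tax, Cost) - 4  [with Tax=5, Cost=-10]  = 1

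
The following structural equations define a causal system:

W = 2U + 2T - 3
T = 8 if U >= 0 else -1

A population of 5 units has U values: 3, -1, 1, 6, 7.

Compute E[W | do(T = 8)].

Under do(T=8), T's equation is replaced by T=8 for every unit. Per-unit W: 19, 11, 15, 25, 27. Mean = 19.4.

19.4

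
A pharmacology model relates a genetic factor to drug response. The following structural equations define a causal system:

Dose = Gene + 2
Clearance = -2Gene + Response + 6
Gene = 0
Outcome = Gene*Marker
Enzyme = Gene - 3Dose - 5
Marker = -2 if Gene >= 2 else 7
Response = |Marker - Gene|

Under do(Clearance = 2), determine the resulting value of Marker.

7

do(Clearance=2) replaces the equation Clearance = -2Gene + Response + 6 with the constant Clearance = 2.
No directed path runs from Clearance to Marker, so Marker keeps its natural value.
Marker = -2 if Gene >= 2 else 7  [with Gene=0]  = 7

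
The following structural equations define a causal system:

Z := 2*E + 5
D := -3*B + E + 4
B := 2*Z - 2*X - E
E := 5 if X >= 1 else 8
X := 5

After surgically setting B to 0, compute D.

9

Intervening sets B = 0 and removes its equation (B := 2*Z - 2*X - E).
E = 5 if X >= 1 else 8  [with X=5]  = 5
D = -3*B + E + 4  [with B=0, E=5]  = 9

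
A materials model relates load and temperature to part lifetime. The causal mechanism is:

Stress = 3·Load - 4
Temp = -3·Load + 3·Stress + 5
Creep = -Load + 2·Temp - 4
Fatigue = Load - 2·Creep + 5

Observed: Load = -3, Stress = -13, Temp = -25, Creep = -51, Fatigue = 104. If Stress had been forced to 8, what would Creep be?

75

Under do(Stress=8), the mechanism Stress = 3·Load - 4 is discarded; Stress is fixed at 8.
Temp = -3·Load + 3·Stress + 5  [with Load=-3, Stress=8]  = 38
Creep = -Load + 2·Temp - 4  [with Load=-3, Temp=38]  = 75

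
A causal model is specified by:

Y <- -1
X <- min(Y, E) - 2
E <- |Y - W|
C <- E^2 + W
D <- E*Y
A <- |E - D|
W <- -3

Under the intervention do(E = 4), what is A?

The intervention breaks the incoming arrows to E: E <- |Y - W| no longer applies, and E = 4.
D = E*Y  [with E=4, Y=-1]  = -4
A = |E - D|  [with E=4, D=-4]  = 8

8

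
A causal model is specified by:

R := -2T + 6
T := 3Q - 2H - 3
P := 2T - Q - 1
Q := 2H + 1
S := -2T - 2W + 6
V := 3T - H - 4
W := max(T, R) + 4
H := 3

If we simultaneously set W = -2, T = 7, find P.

Setting W = -2, T = 7 by intervention discards those variables' equations.
Q = 2H + 1  [with H=3]  = 7
P = 2T - Q - 1  [with T=7, Q=7]  = 6

6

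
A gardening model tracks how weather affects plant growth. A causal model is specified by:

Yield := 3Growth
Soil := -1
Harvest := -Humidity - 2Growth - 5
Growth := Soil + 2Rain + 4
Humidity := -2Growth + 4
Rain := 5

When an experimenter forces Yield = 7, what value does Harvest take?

The intervention breaks the incoming arrows to Yield: Yield := 3Growth no longer applies, and Yield = 7.
Since Harvest is not a descendant of the intervened variable, it is unaffected.
Growth = Soil + 2Rain + 4  [with Soil=-1, Rain=5]  = 13
Humidity = -2Growth + 4  [with Growth=13]  = -22
Harvest = -Humidity - 2Growth - 5  [with Humidity=-22, Growth=13]  = -9

-9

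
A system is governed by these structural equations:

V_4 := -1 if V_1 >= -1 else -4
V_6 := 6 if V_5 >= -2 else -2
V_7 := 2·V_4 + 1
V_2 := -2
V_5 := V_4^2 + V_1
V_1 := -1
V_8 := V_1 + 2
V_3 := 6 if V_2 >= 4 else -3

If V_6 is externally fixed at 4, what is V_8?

Intervening sets V_6 = 4 and removes its equation (V_6 := 6 if V_5 >= -2 else -2).
V_8 is not downstream of the intervention, so its value is determined by the original equations.
V_8 = V_1 + 2  [with V_1=-1]  = 1

1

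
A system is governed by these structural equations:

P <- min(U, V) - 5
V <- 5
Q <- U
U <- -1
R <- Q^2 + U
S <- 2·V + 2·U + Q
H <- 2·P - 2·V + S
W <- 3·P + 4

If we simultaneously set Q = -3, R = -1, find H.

-17

The joint intervention fixes Q = -3, R = -1, removing each variable's own equation.
P = min(U, V) - 5  [with U=-1, V=5]  = -6
S = 2·V + 2·U + Q  [with V=5, U=-1, Q=-3]  = 5
H = 2·P - 2·V + S  [with P=-6, V=5, S=5]  = -17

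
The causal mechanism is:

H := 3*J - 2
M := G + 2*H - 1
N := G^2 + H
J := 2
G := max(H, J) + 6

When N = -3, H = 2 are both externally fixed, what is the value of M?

The joint intervention fixes N = -3, H = 2, removing each variable's own equation.
G = max(H, J) + 6  [with H=2, J=2]  = 8
M = G + 2*H - 1  [with G=8, H=2]  = 11

11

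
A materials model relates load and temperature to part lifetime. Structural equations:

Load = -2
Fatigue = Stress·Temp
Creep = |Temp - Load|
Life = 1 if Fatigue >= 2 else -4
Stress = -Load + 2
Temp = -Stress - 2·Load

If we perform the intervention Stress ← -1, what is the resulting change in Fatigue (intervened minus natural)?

do(Stress=-1) replaces the equation Stress = -Load + 2 with the constant Stress = -1.
Temp = -Stress - 2·Load  [with Stress=-1, Load=-2]  = 5
Fatigue = Stress·Temp  [with Stress=-1, Temp=5]  = -5
Without intervention: Stress = -Load + 2  [with Load=-2]  = 4; Temp = -Stress - 2·Load  [with Stress=4, Load=-2]  = 0; Fatigue = Stress·Temp  [with Stress=4, Temp=0]  = 0.
Change = -5 − 0 = -5.

-5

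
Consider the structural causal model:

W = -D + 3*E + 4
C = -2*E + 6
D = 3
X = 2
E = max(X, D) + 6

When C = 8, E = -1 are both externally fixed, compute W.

-2

Under do(C = 8, E = -1), each intervened variable's structural equation is replaced by its fixed value.
W = -D + 3*E + 4  [with D=3, E=-1]  = -2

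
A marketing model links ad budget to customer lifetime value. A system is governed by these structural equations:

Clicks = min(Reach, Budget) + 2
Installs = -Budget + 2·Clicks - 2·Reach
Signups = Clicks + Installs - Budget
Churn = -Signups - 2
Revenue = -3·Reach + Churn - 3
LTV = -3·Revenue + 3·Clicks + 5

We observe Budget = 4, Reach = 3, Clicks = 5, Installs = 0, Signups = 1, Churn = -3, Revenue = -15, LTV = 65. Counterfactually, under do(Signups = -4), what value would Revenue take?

-10

Under do(Signups=-4), the mechanism Signups = Clicks + Installs - Budget is discarded; Signups is fixed at -4.
Churn = -Signups - 2  [with Signups=-4]  = 2
Revenue = -3·Reach + Churn - 3  [with Reach=3, Churn=2]  = -10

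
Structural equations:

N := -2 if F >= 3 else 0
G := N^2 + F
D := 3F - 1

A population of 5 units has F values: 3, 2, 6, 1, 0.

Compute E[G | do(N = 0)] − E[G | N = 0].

1.4

Every unit gets N=0 under the intervention. G values become 3, 2, 6, 1, 0; E[G|do(N=0)] = 2.4.
Observing N=0 restricts to units where N's equation naturally yields 0: F ∈ {2, 1, 0}. In that subpopulation G = 2, 1, 0, mean 1.
Difference = 2.4 − 1 = 1.4.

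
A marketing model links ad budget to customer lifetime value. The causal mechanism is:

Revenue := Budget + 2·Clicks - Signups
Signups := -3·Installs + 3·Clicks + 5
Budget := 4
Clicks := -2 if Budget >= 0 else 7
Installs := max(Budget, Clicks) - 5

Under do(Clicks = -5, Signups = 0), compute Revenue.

-6

Setting Clicks = -5, Signups = 0 by intervention discards those variables' equations.
Revenue = Budget + 2·Clicks - Signups  [with Budget=4, Clicks=-5, Signups=0]  = -6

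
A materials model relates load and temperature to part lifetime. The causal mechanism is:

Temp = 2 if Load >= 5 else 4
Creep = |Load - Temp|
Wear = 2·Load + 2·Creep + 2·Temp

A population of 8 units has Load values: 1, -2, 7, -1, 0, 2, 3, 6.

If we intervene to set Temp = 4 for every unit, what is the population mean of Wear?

Every unit gets Temp=4 under the intervention. Wear values become 16, 16, 28, 16, 16, 16, 16, 24; E[Wear|do(Temp=4)] = 18.5.

18.5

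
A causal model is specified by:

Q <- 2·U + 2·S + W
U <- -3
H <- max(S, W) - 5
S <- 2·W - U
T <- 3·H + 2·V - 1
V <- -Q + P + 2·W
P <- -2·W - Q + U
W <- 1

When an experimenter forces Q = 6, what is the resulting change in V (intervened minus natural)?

-2

The intervention breaks the incoming arrows to Q: Q <- 2·U + 2·S + W no longer applies, and Q = 6.
P = -2·W - Q + U  [with W=1, Q=6, U=-3]  = -11
V = -Q + P + 2·W  [with Q=6, P=-11, W=1]  = -15
Without intervention: S = 2·W - U  [with W=1, U=-3]  = 5; Q = 2·U + 2·S + W  [with U=-3, S=5, W=1]  = 5; P = -2·W - Q + U  [with W=1, Q=5, U=-3]  = -10; V = -Q + P + 2·W  [with Q=5, P=-10, W=1]  = -13.
Change = -15 − (-13) = -2.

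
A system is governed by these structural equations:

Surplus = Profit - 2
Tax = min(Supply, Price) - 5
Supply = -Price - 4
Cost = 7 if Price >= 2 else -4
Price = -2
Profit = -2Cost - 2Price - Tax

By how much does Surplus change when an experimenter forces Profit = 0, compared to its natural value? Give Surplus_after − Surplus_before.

-19

The intervention breaks the incoming arrows to Profit: Profit = -2Cost - 2Price - Tax no longer applies, and Profit = 0.
Surplus = Profit - 2  [with Profit=0]  = -2
Without intervention: Supply = -Price - 4  [with Price=-2]  = -2; Cost = 7 if Price >= 2 else -4  [with Price=-2]  = -4; Tax = min(Supply, Price) - 5  [with Supply=-2, Price=-2]  = -7; Profit = -2Cost - 2Price - Tax  [with Cost=-4, Price=-2, Tax=-7]  = 19; Surplus = Profit - 2  [with Profit=19]  = 17.
Change = -2 − 17 = -19.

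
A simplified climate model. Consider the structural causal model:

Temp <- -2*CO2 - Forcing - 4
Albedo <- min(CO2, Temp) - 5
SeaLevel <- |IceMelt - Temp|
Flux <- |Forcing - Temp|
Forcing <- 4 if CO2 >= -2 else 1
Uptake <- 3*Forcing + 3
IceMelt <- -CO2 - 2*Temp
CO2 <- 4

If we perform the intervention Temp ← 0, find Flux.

The intervention breaks the incoming arrows to Temp: Temp <- -2*CO2 - Forcing - 4 no longer applies, and Temp = 0.
Forcing = 4 if CO2 >= -2 else 1  [with CO2=4]  = 4
Flux = |Forcing - Temp|  [with Forcing=4, Temp=0]  = 4

4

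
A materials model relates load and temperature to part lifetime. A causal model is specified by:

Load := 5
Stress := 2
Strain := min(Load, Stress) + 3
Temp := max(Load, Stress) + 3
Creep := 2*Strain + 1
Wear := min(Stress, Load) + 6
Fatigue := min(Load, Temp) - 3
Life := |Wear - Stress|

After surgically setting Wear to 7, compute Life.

5

Intervening sets Wear = 7 and removes its equation (Wear := min(Stress, Load) + 6).
Life = |Wear - Stress|  [with Wear=7, Stress=2]  = 5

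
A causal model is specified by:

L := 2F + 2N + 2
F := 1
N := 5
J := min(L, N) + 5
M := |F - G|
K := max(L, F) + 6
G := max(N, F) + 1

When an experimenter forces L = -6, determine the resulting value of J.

-1

Under do(L=-6), the mechanism L := 2F + 2N + 2 is discarded; L is fixed at -6.
J = min(L, N) + 5  [with L=-6, N=5]  = -1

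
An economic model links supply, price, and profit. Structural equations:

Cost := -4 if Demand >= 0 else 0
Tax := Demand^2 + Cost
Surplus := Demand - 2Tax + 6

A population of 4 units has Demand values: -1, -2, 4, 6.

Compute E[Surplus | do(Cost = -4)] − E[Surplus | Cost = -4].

Every unit gets Cost=-4 under the intervention. Surplus values become 11, 4, -14, -52; E[Surplus|do(Cost=-4)] = -12.75.
E[Surplus|Cost=-4] averages over only the 2 units with Cost=-4 (Demand = 4, 6): Surplus = -14, -52, mean -33.
Difference = -12.75 − (-33) = 20.25.

20.25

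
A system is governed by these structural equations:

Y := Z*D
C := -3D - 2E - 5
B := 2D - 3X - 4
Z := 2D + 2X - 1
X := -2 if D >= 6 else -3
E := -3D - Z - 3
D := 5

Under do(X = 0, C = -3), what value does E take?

Under do(X = 0, C = -3), each intervened variable's structural equation is replaced by its fixed value.
Z = 2D + 2X - 1  [with D=5, X=0]  = 9
E = -3D - Z - 3  [with D=5, Z=9]  = -27

-27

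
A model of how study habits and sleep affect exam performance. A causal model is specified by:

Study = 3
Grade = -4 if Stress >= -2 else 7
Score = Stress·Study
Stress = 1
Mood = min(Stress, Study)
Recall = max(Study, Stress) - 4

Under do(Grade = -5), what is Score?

do(Grade=-5) replaces the equation Grade = -4 if Stress >= -2 else 7 with the constant Grade = -5.
Score is not downstream of the intervention, so its value is determined by the original equations.
Score = Stress·Study  [with Stress=1, Study=3]  = 3

3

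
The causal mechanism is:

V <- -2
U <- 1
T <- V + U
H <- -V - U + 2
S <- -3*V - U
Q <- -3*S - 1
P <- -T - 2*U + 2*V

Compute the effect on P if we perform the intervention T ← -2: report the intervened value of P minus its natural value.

1

The intervention breaks the incoming arrows to T: T <- V + U no longer applies, and T = -2.
P = -T - 2*U + 2*V  [with T=-2, U=1, V=-2]  = -4
Without intervention: T = V + U  [with V=-2, U=1]  = -1; P = -T - 2*U + 2*V  [with T=-1, U=1, V=-2]  = -5.
Change = -4 − (-5) = 1.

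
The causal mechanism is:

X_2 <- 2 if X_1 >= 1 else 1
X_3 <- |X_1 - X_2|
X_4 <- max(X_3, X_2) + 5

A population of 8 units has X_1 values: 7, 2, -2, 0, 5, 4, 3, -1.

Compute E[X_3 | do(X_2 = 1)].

Under do(X_2=1), X_2's equation is replaced by X_2=1 for every unit. Per-unit X_3: 6, 1, 3, 1, 4, 3, 2, 2. Mean = 2.75.

2.75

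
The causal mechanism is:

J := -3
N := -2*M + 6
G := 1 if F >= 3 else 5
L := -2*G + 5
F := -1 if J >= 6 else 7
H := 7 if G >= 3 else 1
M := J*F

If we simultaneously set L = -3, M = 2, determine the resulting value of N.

Under do(L = -3, M = 2), each intervened variable's structural equation is replaced by its fixed value.
N = -2*M + 6  [with M=2]  = 2

2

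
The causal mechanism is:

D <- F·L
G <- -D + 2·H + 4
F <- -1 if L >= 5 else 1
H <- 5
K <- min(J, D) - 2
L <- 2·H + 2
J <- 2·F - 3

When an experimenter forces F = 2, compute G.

-10

do(F=2) replaces the equation F <- -1 if L >= 5 else 1 with the constant F = 2.
L = 2·H + 2  [with H=5]  = 12
D = F·L  [with F=2, L=12]  = 24
G = -D + 2·H + 4  [with D=24, H=5]  = -10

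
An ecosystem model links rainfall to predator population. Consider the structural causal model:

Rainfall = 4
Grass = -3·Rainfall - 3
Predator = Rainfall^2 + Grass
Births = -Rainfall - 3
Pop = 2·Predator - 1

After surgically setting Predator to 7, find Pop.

13

do(Predator=7) replaces the equation Predator = Rainfall^2 + Grass with the constant Predator = 7.
Pop = 2·Predator - 1  [with Predator=7]  = 13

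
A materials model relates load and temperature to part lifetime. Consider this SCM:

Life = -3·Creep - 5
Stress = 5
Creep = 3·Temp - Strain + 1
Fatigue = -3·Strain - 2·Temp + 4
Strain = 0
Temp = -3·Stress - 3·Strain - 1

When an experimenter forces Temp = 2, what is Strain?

Under do(Temp=2), the mechanism Temp = -3·Stress - 3·Strain - 1 is discarded; Temp is fixed at 2.
Since Strain is not a descendant of the intervened variable, it is unaffected.

0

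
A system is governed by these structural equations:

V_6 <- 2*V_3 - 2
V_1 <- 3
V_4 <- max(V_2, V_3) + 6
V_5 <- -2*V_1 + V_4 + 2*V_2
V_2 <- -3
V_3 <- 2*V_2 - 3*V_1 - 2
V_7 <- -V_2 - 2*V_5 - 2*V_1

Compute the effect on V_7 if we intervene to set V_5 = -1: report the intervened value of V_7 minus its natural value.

Under do(V_5=-1), the mechanism V_5 <- -2*V_1 + V_4 + 2*V_2 is discarded; V_5 is fixed at -1.
V_7 = -V_2 - 2*V_5 - 2*V_1  [with V_2=-3, V_5=-1, V_1=3]  = -1
Without intervention: V_3 = 2*V_2 - 3*V_1 - 2  [with V_2=-3, V_1=3]  = -17; V_4 = max(V_2, V_3) + 6  [with V_2=-3, V_3=-17]  = 3; V_5 = -2*V_1 + V_4 + 2*V_2  [with V_1=3, V_4=3, V_2=-3]  = -9; V_7 = -V_2 - 2*V_5 - 2*V_1  [with V_2=-3, V_5=-9, V_1=3]  = 15.
Change = -1 − 15 = -16.

-16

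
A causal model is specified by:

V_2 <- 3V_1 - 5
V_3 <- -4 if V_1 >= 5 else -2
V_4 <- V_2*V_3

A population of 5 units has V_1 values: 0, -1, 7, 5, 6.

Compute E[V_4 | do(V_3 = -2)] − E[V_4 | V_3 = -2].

-23.4

The intervention sets V_3=-2 in all 5 units regardless of V_1. Recomputing V_4 per unit gives 10, 16, -32, -20, -26; average -10.4.
Observing V_3=-2 restricts to units where V_3's equation naturally yields -2: V_1 ∈ {0, -1}. In that subpopulation V_4 = 10, 16, mean 13.
Difference = -10.4 − 13 = -23.4.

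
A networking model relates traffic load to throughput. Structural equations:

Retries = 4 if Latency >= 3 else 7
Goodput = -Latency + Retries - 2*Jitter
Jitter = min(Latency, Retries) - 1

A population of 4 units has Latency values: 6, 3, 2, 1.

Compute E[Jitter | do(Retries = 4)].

1.5

Under do(Retries=4), Retries's equation is replaced by Retries=4 for every unit. Per-unit Jitter: 3, 2, 1, 0. Mean = 1.5.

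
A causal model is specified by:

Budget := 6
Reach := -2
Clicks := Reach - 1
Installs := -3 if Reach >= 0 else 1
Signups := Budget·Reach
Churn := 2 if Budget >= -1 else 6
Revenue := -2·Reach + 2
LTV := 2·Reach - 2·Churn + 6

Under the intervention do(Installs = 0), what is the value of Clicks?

Under do(Installs=0), the mechanism Installs := -3 if Reach >= 0 else 1 is discarded; Installs is fixed at 0.
Since Clicks is not a descendant of the intervened variable, it is unaffected.
Clicks = Reach - 1  [with Reach=-2]  = -3

-3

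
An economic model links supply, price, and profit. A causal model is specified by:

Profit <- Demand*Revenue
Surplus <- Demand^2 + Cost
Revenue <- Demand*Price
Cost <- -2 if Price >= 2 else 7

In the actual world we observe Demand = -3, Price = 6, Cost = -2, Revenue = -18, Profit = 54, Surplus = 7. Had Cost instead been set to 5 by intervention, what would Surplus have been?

The intervention breaks the incoming arrows to Cost: Cost <- -2 if Price >= 2 else 7 no longer applies, and Cost = 5.
Surplus = Demand^2 + Cost  [with Demand=-3, Cost=5]  = 14

14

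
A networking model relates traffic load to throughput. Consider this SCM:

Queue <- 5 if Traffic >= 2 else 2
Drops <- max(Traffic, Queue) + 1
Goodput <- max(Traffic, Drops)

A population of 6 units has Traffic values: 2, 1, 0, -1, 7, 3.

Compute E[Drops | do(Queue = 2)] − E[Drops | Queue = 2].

1

Under do(Queue=2), Queue's equation is replaced by Queue=2 for every unit. Per-unit Drops: 3, 3, 3, 3, 8, 4. Mean = 4.
Conditioning on Queue=2 selects the 3 unit(s) with Traffic ∈ {1, 0, -1}. Their Drops values: 3, 3, 3. Mean = 3.
Difference = 4 − 3 = 1.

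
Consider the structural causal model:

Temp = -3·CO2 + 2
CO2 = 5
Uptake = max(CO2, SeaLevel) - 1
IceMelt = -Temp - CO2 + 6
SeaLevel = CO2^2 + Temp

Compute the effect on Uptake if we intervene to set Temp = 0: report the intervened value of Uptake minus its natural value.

do(Temp=0) replaces the equation Temp = -3·CO2 + 2 with the constant Temp = 0.
SeaLevel = CO2^2 + Temp  [with CO2=5, Temp=0]  = 25
Uptake = max(CO2, SeaLevel) - 1  [with CO2=5, SeaLevel=25]  = 24
Without intervention: Temp = -3·CO2 + 2  [with CO2=5]  = -13; SeaLevel = CO2^2 + Temp  [with CO2=5, Temp=-13]  = 12; Uptake = max(CO2, SeaLevel) - 1  [with CO2=5, SeaLevel=12]  = 11.
Change = 24 − 11 = 13.

13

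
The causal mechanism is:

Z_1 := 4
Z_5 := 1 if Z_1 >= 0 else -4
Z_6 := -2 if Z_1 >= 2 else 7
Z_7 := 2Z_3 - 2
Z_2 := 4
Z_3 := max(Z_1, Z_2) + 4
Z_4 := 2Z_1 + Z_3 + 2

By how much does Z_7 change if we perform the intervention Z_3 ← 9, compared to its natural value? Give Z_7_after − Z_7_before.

The intervention breaks the incoming arrows to Z_3: Z_3 := max(Z_1, Z_2) + 4 no longer applies, and Z_3 = 9.
Z_7 = 2Z_3 - 2  [with Z_3=9]  = 16
Without intervention: Z_3 = max(Z_1, Z_2) + 4  [with Z_1=4, Z_2=4]  = 8; Z_7 = 2Z_3 - 2  [with Z_3=8]  = 14.
Change = 16 − 14 = 2.

2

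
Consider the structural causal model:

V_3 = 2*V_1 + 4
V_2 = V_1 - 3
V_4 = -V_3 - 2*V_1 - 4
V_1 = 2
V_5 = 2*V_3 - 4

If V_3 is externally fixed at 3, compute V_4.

The intervention breaks the incoming arrows to V_3: V_3 = 2*V_1 + 4 no longer applies, and V_3 = 3.
V_4 = -V_3 - 2*V_1 - 4  [with V_3=3, V_1=2]  = -11

-11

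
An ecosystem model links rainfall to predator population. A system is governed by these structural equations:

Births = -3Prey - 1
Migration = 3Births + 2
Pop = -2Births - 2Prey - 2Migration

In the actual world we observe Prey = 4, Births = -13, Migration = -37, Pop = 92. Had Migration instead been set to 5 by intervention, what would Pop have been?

8

The intervention breaks the incoming arrows to Migration: Migration = 3Births + 2 no longer applies, and Migration = 5.
Births = -3Prey - 1  [with Prey=4]  = -13
Pop = -2Births - 2Prey - 2Migration  [with Births=-13, Prey=4, Migration=5]  = 8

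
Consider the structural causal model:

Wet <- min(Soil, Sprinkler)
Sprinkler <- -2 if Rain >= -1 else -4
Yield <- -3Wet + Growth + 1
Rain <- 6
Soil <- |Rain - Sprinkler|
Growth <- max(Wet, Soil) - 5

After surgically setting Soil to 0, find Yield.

2

The intervention breaks the incoming arrows to Soil: Soil <- |Rain - Sprinkler| no longer applies, and Soil = 0.
Sprinkler = -2 if Rain >= -1 else -4  [with Rain=6]  = -2
Wet = min(Soil, Sprinkler)  [with Soil=0, Sprinkler=-2]  = -2
Growth = max(Wet, Soil) - 5  [with Wet=-2, Soil=0]  = -5
Yield = -3Wet + Growth + 1  [with Wet=-2, Growth=-5]  = 2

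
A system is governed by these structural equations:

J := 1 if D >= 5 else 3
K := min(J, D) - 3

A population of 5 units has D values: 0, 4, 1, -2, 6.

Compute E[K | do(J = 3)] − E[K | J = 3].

0.5

The intervention sets J=3 in all 5 units regardless of D. Recomputing K per unit gives -3, 0, -2, -5, 0; average -2.
Conditioning on J=3 selects the 4 unit(s) with D ∈ {0, 4, 1, -2}. Their K values: -3, 0, -2, -5. Mean = -2.5.
Difference = -2 − (-2.5) = 0.5.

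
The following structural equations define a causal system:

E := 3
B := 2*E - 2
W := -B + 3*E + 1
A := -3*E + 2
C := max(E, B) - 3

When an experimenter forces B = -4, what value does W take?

The intervention breaks the incoming arrows to B: B := 2*E - 2 no longer applies, and B = -4.
W = -B + 3*E + 1  [with B=-4, E=3]  = 14

14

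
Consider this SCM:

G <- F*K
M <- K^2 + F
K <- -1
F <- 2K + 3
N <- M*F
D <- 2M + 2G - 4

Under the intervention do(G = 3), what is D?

do(G=3) replaces the equation G <- F*K with the constant G = 3.
F = 2K + 3  [with K=-1]  = 1
M = K^2 + F  [with K=-1, F=1]  = 2
D = 2M + 2G - 4  [with M=2, G=3]  = 6

6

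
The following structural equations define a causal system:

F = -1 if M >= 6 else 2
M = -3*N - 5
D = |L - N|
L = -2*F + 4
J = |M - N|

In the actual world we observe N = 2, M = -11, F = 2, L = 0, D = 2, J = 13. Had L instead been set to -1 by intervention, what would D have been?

Intervening sets L = -1 and removes its equation (L = -2*F + 4).
D = |L - N|  [with L=-1, N=2]  = 3

3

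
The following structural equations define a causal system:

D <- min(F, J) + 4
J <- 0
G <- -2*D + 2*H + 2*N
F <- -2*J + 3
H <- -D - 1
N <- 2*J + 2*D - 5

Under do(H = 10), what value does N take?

3

Intervening sets H = 10 and removes its equation (H <- -D - 1).
No directed path runs from H to N, so N keeps its natural value.
F = -2*J + 3  [with J=0]  = 3
D = min(F, J) + 4  [with F=3, J=0]  = 4
N = 2*J + 2*D - 5  [with J=0, D=4]  = 3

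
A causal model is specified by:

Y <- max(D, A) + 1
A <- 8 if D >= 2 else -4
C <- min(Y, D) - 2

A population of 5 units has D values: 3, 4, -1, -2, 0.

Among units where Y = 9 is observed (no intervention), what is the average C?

Conditioning on Y=9 selects the 2 unit(s) with D ∈ {3, 4}. Their C values: 1, 2. Mean = 1.5.

1.5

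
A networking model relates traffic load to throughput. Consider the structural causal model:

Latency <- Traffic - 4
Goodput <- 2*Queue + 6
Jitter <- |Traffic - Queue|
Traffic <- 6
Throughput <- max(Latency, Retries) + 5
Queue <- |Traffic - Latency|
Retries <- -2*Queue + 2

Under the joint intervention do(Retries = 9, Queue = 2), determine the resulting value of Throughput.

The joint intervention fixes Retries = 9, Queue = 2, removing each variable's own equation.
Latency = Traffic - 4  [with Traffic=6]  = 2
Throughput = max(Latency, Retries) + 5  [with Latency=2, Retries=9]  = 14

14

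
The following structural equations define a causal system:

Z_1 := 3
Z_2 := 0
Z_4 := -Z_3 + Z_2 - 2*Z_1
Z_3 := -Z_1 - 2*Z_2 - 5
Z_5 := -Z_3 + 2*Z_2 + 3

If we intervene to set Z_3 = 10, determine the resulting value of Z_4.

The intervention breaks the incoming arrows to Z_3: Z_3 := -Z_1 - 2*Z_2 - 5 no longer applies, and Z_3 = 10.
Z_4 = -Z_3 + Z_2 - 2*Z_1  [with Z_3=10, Z_2=0, Z_1=3]  = -16

-16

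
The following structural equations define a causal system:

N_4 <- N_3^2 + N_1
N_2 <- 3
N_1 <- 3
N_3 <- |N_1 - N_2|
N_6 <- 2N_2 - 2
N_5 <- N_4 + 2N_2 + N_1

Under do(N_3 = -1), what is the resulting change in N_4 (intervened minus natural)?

1

The intervention breaks the incoming arrows to N_3: N_3 <- |N_1 - N_2| no longer applies, and N_3 = -1.
N_4 = N_3^2 + N_1  [with N_3=-1, N_1=3]  = 4
Without intervention: N_3 = |N_1 - N_2|  [with N_1=3, N_2=3]  = 0; N_4 = N_3^2 + N_1  [with N_3=0, N_1=3]  = 3.
Change = 4 − 3 = 1.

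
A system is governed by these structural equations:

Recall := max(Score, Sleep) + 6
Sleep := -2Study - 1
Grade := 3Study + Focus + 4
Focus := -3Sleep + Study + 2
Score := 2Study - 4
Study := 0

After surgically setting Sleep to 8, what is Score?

-4

Under do(Sleep=8), the mechanism Sleep := -2Study - 1 is discarded; Sleep is fixed at 8.
Since Score is not a descendant of the intervened variable, it is unaffected.
Score = 2Study - 4  [with Study=0]  = -4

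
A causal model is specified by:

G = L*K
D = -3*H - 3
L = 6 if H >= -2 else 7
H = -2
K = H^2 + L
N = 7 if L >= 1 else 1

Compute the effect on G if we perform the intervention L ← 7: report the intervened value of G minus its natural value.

Under do(L=7), the mechanism L = 6 if H >= -2 else 7 is discarded; L is fixed at 7.
K = H^2 + L  [with H=-2, L=7]  = 11
G = L*K  [with L=7, K=11]  = 77
Without intervention: L = 6 if H >= -2 else 7  [with H=-2]  = 6; K = H^2 + L  [with H=-2, L=6]  = 10; G = L*K  [with L=6, K=10]  = 60.
Change = 77 − 60 = 17.

17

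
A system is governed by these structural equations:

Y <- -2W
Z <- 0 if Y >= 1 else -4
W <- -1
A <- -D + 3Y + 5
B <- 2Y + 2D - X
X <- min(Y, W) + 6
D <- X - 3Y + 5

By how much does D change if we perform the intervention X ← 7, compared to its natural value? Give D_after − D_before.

2

The intervention breaks the incoming arrows to X: X <- min(Y, W) + 6 no longer applies, and X = 7.
Y = -2W  [with W=-1]  = 2
D = X - 3Y + 5  [with X=7, Y=2]  = 6
Without intervention: Y = -2W  [with W=-1]  = 2; X = min(Y, W) + 6  [with Y=2, W=-1]  = 5; D = X - 3Y + 5  [with X=5, Y=2]  = 4.
Change = 6 − 4 = 2.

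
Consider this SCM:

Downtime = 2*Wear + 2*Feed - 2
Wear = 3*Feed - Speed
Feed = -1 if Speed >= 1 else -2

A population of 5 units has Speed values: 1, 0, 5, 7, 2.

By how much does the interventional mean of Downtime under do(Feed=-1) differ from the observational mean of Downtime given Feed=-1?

1.5

do(Feed=-1) breaks Feed's dependence on Speed. With Feed=-1 fixed, Downtime across the units is -12, -10, -20, -24, -14, mean -16.
E[Downtime|Feed=-1] averages over only the 4 units with Feed=-1 (Speed = 1, 5, 7, 2): Downtime = -12, -20, -24, -14, mean -17.5.
Difference = -16 − (-17.5) = 1.5.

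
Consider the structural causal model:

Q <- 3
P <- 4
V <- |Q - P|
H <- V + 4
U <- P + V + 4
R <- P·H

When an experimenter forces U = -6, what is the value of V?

1

do(U=-6) replaces the equation U <- P + V + 4 with the constant U = -6.
V is not downstream of the intervention, so its value is determined by the original equations.
V = |Q - P|  [with Q=3, P=4]  = 1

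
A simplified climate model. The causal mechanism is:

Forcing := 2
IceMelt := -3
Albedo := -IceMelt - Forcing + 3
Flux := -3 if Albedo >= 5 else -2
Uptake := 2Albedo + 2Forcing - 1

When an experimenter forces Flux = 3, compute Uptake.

11

Intervening sets Flux = 3 and removes its equation (Flux := -3 if Albedo >= 5 else -2).
No directed path runs from Flux to Uptake, so Uptake keeps its natural value.
Albedo = -IceMelt - Forcing + 3  [with IceMelt=-3, Forcing=2]  = 4
Uptake = 2Albedo + 2Forcing - 1  [with Albedo=4, Forcing=2]  = 11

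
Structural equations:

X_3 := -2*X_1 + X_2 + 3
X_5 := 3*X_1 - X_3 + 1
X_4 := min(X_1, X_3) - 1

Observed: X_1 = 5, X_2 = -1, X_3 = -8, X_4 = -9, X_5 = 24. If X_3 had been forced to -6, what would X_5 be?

22

do(X_3=-6) replaces the equation X_3 := -2*X_1 + X_2 + 3 with the constant X_3 = -6.
X_5 = 3*X_1 - X_3 + 1  [with X_1=5, X_3=-6]  = 22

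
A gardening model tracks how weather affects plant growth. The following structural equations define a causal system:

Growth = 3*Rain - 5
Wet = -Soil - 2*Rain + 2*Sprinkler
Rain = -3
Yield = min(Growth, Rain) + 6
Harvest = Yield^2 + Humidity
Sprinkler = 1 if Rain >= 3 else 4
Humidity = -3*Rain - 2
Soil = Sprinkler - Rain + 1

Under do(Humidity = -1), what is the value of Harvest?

63

Intervening sets Humidity = -1 and removes its equation (Humidity = -3*Rain - 2).
Growth = 3*Rain - 5  [with Rain=-3]  = -14
Yield = min(Growth, Rain) + 6  [with Growth=-14, Rain=-3]  = -8
Harvest = Yield^2 + Humidity  [with Yield=-8, Humidity=-1]  = 63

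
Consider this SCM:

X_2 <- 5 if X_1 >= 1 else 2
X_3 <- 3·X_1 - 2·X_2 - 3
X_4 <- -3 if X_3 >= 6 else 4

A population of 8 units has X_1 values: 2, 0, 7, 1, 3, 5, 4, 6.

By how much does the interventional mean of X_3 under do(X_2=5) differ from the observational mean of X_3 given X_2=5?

do(X_2=5) breaks X_2's dependence on X_1. With X_2=5 fixed, X_3 across the units is -7, -13, 8, -10, -4, 2, -1, 5, mean -2.5.
E[X_3|X_2=5] averages over only the 7 units with X_2=5 (X_1 = 2, 7, 1, 3, 5, 4, 6): X_3 = -7, 8, -10, -4, 2, -1, 5, mean -1.
Difference = -2.5 − (-1) = -1.5.

-1.5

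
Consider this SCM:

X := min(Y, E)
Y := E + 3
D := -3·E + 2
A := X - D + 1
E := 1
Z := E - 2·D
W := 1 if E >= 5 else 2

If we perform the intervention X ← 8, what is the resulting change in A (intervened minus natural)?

7

The intervention breaks the incoming arrows to X: X := min(Y, E) no longer applies, and X = 8.
D = -3·E + 2  [with E=1]  = -1
A = X - D + 1  [with X=8, D=-1]  = 10
Without intervention: D = -3·E + 2  [with E=1]  = -1; Y = E + 3  [with E=1]  = 4; X = min(Y, E)  [with Y=4, E=1]  = 1; A = X - D + 1  [with X=1, D=-1]  = 3.
Change = 10 − 3 = 7.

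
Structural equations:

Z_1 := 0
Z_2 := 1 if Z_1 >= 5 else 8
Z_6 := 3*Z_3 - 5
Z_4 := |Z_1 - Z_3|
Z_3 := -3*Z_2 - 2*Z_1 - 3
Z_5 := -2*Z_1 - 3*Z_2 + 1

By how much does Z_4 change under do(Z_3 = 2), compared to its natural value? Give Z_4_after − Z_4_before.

The intervention breaks the incoming arrows to Z_3: Z_3 := -3*Z_2 - 2*Z_1 - 3 no longer applies, and Z_3 = 2.
Z_4 = |Z_1 - Z_3|  [with Z_1=0, Z_3=2]  = 2
Without intervention: Z_2 = 1 if Z_1 >= 5 else 8  [with Z_1=0]  = 8; Z_3 = -3*Z_2 - 2*Z_1 - 3  [with Z_2=8, Z_1=0]  = -27; Z_4 = |Z_1 - Z_3|  [with Z_1=0, Z_3=-27]  = 27.
Change = 2 − 27 = -25.

-25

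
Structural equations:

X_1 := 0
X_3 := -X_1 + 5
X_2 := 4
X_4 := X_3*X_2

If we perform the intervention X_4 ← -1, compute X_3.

Under do(X_4=-1), the mechanism X_4 := X_3*X_2 is discarded; X_4 is fixed at -1.
Since X_3 is not a descendant of the intervened variable, it is unaffected.
X_3 = -X_1 + 5  [with X_1=0]  = 5

5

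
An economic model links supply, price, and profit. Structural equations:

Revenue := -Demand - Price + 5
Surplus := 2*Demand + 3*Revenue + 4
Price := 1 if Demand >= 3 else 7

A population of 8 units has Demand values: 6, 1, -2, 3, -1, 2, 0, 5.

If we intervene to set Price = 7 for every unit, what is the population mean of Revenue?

-3.75

do(Price=7) breaks Price's dependence on Demand. With Price=7 fixed, Revenue across the units is -8, -3, 0, -5, -1, -4, -2, -7, mean -3.75.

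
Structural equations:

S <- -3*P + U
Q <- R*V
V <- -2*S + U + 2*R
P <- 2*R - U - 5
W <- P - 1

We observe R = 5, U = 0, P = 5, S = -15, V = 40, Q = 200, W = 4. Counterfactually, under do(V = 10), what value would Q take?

The intervention breaks the incoming arrows to V: V <- -2*S + U + 2*R no longer applies, and V = 10.
Q = R*V  [with R=5, V=10]  = 50

50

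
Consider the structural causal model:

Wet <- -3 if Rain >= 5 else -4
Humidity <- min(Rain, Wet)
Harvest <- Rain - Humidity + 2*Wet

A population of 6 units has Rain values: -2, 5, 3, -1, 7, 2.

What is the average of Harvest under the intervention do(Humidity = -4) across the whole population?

-1

Under do(Humidity=-4), Humidity's equation is replaced by Humidity=-4 for every unit. Per-unit Harvest: -6, 3, -1, -5, 5, -2. Mean = -1.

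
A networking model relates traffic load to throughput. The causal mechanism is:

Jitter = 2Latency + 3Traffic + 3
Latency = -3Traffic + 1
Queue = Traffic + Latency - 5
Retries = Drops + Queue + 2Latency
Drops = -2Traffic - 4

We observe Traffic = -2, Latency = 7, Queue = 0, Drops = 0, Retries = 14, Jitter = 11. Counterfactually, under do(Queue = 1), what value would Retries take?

15

do(Queue=1) replaces the equation Queue = Traffic + Latency - 5 with the constant Queue = 1.
Latency = -3Traffic + 1  [with Traffic=-2]  = 7
Drops = -2Traffic - 4  [with Traffic=-2]  = 0
Retries = Drops + Queue + 2Latency  [with Drops=0, Queue=1, Latency=7]  = 15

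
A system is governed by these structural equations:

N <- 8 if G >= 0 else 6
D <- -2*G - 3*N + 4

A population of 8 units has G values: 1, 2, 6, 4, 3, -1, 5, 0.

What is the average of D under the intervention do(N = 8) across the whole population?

do(N=8) breaks N's dependence on G. With N=8 fixed, D across the units is -22, -24, -32, -28, -26, -18, -30, -20, mean -25.

-25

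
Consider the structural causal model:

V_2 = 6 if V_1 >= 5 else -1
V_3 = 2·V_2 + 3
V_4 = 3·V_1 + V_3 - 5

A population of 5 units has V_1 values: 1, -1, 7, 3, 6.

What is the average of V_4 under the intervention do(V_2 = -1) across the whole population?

5.6

do(V_2=-1) breaks V_2's dependence on V_1. With V_2=-1 fixed, V_4 across the units is -1, -7, 17, 5, 14, mean 5.6.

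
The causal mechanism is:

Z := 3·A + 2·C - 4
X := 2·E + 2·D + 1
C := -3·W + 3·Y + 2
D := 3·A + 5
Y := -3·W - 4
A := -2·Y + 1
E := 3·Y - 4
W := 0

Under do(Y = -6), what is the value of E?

do(Y=-6) replaces the equation Y := -3·W - 4 with the constant Y = -6.
E = 3·Y - 4  [with Y=-6]  = -22

-22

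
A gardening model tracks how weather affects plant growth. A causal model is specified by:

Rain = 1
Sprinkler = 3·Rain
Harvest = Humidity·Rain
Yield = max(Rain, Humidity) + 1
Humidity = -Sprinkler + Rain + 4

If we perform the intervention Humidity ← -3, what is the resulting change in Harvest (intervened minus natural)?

do(Humidity=-3) replaces the equation Humidity = -Sprinkler + Rain + 4 with the constant Humidity = -3.
Harvest = Humidity·Rain  [with Humidity=-3, Rain=1]  = -3
Without intervention: Sprinkler = 3·Rain  [with Rain=1]  = 3; Humidity = -Sprinkler + Rain + 4  [with Sprinkler=3, Rain=1]  = 2; Harvest = Humidity·Rain  [with Humidity=2, Rain=1]  = 2.
Change = -3 − 2 = -5.

-5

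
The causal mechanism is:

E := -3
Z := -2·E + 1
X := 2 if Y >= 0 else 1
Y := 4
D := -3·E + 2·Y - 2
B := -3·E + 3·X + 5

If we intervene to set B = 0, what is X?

do(B=0) replaces the equation B := -3·E + 3·X + 5 with the constant B = 0.
No directed path runs from B to X, so X keeps its natural value.
X = 2 if Y >= 0 else 1  [with Y=4]  = 2

2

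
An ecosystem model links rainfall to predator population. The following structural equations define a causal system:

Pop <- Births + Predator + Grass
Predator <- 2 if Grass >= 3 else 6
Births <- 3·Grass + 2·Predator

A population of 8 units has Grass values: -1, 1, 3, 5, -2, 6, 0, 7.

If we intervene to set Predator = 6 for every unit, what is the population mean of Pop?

27.5

Under do(Predator=6), Predator's equation is replaced by Predator=6 for every unit. Per-unit Pop: 14, 22, 30, 38, 10, 42, 18, 46. Mean = 27.5.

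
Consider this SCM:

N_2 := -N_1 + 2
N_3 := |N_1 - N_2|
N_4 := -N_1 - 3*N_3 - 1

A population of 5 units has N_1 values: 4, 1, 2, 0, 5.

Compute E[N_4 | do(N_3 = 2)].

do(N_3=2) breaks N_3's dependence on N_1. With N_3=2 fixed, N_4 across the units is -11, -8, -9, -7, -12, mean -9.4.

-9.4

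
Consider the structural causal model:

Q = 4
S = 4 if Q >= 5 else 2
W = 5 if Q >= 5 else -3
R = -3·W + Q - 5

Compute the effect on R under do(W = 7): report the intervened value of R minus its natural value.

The intervention breaks the incoming arrows to W: W = 5 if Q >= 5 else -3 no longer applies, and W = 7.
R = -3·W + Q - 5  [with W=7, Q=4]  = -22
Without intervention: W = 5 if Q >= 5 else -3  [with Q=4]  = -3; R = -3·W + Q - 5  [with W=-3, Q=4]  = 8.
Change = -22 − 8 = -30.

-30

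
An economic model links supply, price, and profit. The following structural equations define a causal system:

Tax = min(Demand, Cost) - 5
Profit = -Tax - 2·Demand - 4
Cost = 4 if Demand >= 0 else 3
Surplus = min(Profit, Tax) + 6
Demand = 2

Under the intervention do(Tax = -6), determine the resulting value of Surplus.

0

do(Tax=-6) replaces the equation Tax = min(Demand, Cost) - 5 with the constant Tax = -6.
Profit = -Tax - 2·Demand - 4  [with Tax=-6, Demand=2]  = -2
Surplus = min(Profit, Tax) + 6  [with Profit=-2, Tax=-6]  = 0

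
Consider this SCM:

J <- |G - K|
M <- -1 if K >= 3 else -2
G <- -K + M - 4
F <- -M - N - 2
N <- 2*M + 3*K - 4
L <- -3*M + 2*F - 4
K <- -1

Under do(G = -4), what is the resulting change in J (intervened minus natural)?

The intervention breaks the incoming arrows to G: G <- -K + M - 4 no longer applies, and G = -4.
J = |G - K|  [with G=-4, K=-1]  = 3
Without intervention: M = -1 if K >= 3 else -2  [with K=-1]  = -2; G = -K + M - 4  [with K=-1, M=-2]  = -5; J = |G - K|  [with G=-5, K=-1]  = 4.
Change = 3 − 4 = -1.

-1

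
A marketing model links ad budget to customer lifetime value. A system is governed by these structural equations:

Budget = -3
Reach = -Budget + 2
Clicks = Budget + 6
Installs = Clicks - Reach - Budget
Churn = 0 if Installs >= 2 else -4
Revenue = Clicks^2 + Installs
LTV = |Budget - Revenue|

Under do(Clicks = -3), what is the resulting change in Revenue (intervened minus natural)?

-6

The intervention breaks the incoming arrows to Clicks: Clicks = Budget + 6 no longer applies, and Clicks = -3.
Reach = -Budget + 2  [with Budget=-3]  = 5
Installs = Clicks - Reach - Budget  [with Clicks=-3, Reach=5, Budget=-3]  = -5
Revenue = Clicks^2 + Installs  [with Clicks=-3, Installs=-5]  = 4
Without intervention: Reach = -Budget + 2  [with Budget=-3]  = 5; Clicks = Budget + 6  [with Budget=-3]  = 3; Installs = Clicks - Reach - Budget  [with Clicks=3, Reach=5, Budget=-3]  = 1; Revenue = Clicks^2 + Installs  [with Clicks=3, Installs=1]  = 10.
Change = 4 − 10 = -6.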